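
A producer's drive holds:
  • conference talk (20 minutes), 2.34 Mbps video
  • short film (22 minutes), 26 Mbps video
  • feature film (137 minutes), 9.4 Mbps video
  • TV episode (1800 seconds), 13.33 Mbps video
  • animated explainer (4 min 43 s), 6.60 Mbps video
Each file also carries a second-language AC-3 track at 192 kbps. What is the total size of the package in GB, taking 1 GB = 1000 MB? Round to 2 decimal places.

17.84 GB

Audio: 192 kbps = 0.192 Mbps.
conference talk: 2.532 Mbps × 1200 s = 3038.4 Mb
short film: 26.192 Mbps × 1320 s = 34573.4 Mb
feature film: 9.592 Mbps × 8220 s = 78846.2 Mb
TV episode: 13.522 Mbps × 1800 s = 24339.6 Mb
animated explainer: 6.792 Mbps × 283 s = 1922.1 Mb
Total: 142719.8 Mb = 17840.0 MB.
= 17.84 GB.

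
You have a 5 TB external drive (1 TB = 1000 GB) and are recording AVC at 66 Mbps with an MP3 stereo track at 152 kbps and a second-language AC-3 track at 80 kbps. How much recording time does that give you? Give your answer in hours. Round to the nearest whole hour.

Audio total: 152 + 80 = 232 kbps = 0.232 Mbps.
Total bitrate: 66 + 0.232 = 66.232 Mbps.
Capacity: 5 TB = 40,000,000 Mb.
Recording time: 40,000,000 / 66.232 = 603,938 s ≈ 168 hours.

168 hours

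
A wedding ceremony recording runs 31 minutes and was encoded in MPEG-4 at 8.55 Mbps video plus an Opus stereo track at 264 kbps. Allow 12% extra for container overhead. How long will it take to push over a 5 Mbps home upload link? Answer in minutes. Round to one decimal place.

61.2 minutes

31 min = 1860 s
Audio: 264 kbps = 0.264 Mbps.
Total bitrate: 8.814 Mbps.
File: 8.814 Mbps × 1860 s = 16394.0 Mb.
With 12% container overhead: ×1.12. → 18361.3 Mb.
At 5 Mbps: 18361.3 / 5 = 3672.3 s ≈ 61.2 minutes.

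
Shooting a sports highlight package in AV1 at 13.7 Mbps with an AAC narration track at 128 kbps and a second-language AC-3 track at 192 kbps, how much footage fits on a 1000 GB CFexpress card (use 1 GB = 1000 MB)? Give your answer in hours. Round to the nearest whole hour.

Audio total: 128 + 192 = 320 kbps = 0.320 Mbps.
Total bitrate: 13.7 + 0.320 = 14.020 Mbps.
Capacity: 1000 GB = 8,000,000 Mb.
Recording time: 8,000,000 / 14.020 = 570,613 s ≈ 159 hours.

159 hours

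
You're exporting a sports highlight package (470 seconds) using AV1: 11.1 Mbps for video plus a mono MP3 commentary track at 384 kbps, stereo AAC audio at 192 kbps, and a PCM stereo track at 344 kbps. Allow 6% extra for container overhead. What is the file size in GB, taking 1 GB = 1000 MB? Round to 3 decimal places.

0.749 GB

Audio total: 384 + 192 + 344 = 920 kbps = 0.920 Mbps.
Total bitrate: 11.1 + 0.920 = 12.020 Mbps.
Stream data: 12.020 Mbps × 470 s = 5649.4 Mb.
With 6% container overhead: ×1.06.
5,988 Mb ÷ 8 = 748.5 MB → 0.7485 GB.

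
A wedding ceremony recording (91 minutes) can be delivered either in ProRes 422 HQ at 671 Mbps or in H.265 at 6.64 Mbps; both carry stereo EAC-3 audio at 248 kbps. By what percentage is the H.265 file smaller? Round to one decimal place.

91 min = 5460 s
Audio: 248 kbps = 0.248 Mbps.
ProRes 422 HQ: 671.248 Mbps × 5460 s = 3665014.1 Mb = 458.127 GB.
H.265: 6.888 Mbps × 5460 s = 37608.5 Mb = 4.701 GB.
Reduction: (1 − 4.701/458.127) × 100 = 98.97%.

99.0%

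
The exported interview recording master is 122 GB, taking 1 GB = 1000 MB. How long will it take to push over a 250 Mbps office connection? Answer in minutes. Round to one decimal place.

File: 122 GB = 976000.0 Mb.
At 250 Mbps: 976000.0 / 250 = 3904.0 s ≈ 65.1 minutes.

65.1 minutes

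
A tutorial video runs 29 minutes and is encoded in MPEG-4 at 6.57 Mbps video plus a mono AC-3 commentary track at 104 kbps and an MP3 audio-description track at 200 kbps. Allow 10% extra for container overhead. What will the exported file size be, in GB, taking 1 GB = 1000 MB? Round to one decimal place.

29 min = 1740 s
Audio total: 104 + 200 = 304 kbps = 0.304 Mbps.
Total bitrate: 6.57 + 0.304 = 6.874 Mbps.
Stream data: 6.874 Mbps × 1740 s = 11960.8 Mb.
With 10% container overhead: ×1.10.
13,157 Mb ÷ 8 = 1,645 MB → 1.645 GB.

1.6 GB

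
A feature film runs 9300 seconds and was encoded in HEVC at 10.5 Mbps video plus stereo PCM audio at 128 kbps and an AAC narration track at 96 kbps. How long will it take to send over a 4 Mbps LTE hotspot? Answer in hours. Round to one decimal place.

Audio total: 128 + 96 = 224 kbps = 0.224 Mbps.
Total bitrate: 10.724 Mbps.
File: 10.724 Mbps × 9300 s = 99733.2 Mb.
At 4 Mbps: 99733.2 / 4 = 24933.3 s ≈ 6.93 hours.

6.9 hours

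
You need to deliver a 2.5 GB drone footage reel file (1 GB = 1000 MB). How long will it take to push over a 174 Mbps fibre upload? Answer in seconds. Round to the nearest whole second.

File: 2.5 GB = 20000.0 Mb.
At 174 Mbps: 20000.0 / 174 = 114.9 s ≈ 115 seconds.

115 seconds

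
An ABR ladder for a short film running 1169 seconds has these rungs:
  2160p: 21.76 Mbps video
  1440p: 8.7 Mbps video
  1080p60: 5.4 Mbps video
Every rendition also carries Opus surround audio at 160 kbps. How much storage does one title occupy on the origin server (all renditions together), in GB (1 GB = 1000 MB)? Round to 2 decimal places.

Audio: 160 kbps = 0.160 Mbps.
Sum of rendition bitrates: (21.76+0.160) + (8.7+0.160) + (5.4+0.160) = 36.340 Mbps.
× 1169 s = 42,481 Mb = 5,310 MB = 5.310 GB.

5.31 GB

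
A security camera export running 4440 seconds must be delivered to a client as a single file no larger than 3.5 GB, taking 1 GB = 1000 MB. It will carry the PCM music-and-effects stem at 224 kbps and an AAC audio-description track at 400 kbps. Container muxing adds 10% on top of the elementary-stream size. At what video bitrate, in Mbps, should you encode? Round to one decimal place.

5.1 Mbps

Budget: 3.5 GB = 28000.0 Mb.
Stream payload after overhead: 28000.0 / 1.10 = 25454.5 Mb.
Total bitrate budget: 25454.5 Mb / 4440 s = 5.733 Mbps.
Audio total: 224 + 400 = 624 kbps = 0.624 Mbps.
Video: 5.733 − 0.624 = 5.109 Mbps.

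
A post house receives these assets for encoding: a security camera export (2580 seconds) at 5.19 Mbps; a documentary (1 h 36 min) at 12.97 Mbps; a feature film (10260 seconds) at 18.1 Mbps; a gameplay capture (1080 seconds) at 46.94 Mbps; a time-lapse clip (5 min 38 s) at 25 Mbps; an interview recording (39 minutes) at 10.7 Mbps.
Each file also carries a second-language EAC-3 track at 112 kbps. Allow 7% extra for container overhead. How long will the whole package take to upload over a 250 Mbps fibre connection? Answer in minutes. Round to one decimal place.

25.7 minutes

Audio: 112 kbps = 0.112 Mbps.
security camera export: 5.302 Mbps × 2580 s × 1.07 = 14636.7 Mb
documentary: 13.082 Mbps × 5760 s × 1.07 = 80627.0 Mb
feature film: 18.212 Mbps × 10260 s × 1.07 = 199935.0 Mb
gameplay capture: 47.052 Mbps × 1080 s × 1.07 = 54373.3 Mb
time-lapse clip: 25.112 Mbps × 338 s × 1.07 = 9082.0 Mb
interview recording: 10.812 Mbps × 2340 s × 1.07 = 27071.1 Mb
Total: 385725.0 Mb = 48215.6 MB.
At 250 Mbps: 385725.0 / 250 = 1543 s ≈ 25.7 minutes.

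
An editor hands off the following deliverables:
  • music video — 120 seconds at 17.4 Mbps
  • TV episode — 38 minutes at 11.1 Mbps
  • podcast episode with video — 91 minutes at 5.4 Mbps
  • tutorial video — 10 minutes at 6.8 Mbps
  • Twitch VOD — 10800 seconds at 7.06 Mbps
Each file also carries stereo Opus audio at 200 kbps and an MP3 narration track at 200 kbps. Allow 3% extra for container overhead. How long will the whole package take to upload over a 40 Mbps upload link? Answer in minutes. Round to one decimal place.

62.2 minutes

Audio total: 200 + 200 = 400 kbps = 0.400 Mbps.
music video: 17.800 Mbps × 120 s × 1.03 = 2200.1 Mb
TV episode: 11.500 Mbps × 2280 s × 1.03 = 27006.6 Mb
podcast episode with video: 5.800 Mbps × 5460 s × 1.03 = 32618.0 Mb
tutorial video: 7.200 Mbps × 600 s × 1.03 = 4449.6 Mb
Twitch VOD: 7.460 Mbps × 10800 s × 1.03 = 82985.0 Mb
Total: 149259.4 Mb = 18657.4 MB.
At 40 Mbps: 149259.4 / 40 = 3731 s ≈ 62.2 minutes.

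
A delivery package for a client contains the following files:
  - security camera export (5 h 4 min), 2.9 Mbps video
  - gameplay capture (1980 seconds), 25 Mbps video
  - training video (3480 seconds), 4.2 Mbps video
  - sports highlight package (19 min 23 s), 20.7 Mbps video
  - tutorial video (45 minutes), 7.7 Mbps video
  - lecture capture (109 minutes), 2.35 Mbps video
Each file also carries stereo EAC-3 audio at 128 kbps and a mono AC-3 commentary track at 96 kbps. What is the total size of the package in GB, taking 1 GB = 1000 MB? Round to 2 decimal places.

Audio total: 128 + 96 = 224 kbps = 0.224 Mbps.
security camera export: 3.124 Mbps × 18240 s = 56981.8 Mb
gameplay capture: 25.224 Mbps × 1980 s = 49943.5 Mb
training video: 4.424 Mbps × 3480 s = 15395.5 Mb
sports highlight package: 20.924 Mbps × 1163 s = 24334.6 Mb
tutorial video: 7.924 Mbps × 2700 s = 21394.8 Mb
lecture capture: 2.574 Mbps × 6540 s = 16834.0 Mb
Total: 184884.2 Mb = 23110.5 MB.
= 23.11 GB.

23.11 GB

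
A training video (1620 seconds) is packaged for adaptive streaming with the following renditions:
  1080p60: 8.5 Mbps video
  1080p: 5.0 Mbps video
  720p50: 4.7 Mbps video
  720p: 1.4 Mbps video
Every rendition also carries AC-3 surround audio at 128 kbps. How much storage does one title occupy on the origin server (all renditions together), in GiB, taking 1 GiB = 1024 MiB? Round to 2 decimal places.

Audio: 128 kbps = 0.128 Mbps.
Sum of rendition bitrates: (8.5+0.128) + (5.0+0.128) + (4.7+0.128) + (1.4+0.128) = 20.112 Mbps.
× 1620 s = 32,581 Mb = 4,073 MB = 3.793 GiB.

3.79 GiB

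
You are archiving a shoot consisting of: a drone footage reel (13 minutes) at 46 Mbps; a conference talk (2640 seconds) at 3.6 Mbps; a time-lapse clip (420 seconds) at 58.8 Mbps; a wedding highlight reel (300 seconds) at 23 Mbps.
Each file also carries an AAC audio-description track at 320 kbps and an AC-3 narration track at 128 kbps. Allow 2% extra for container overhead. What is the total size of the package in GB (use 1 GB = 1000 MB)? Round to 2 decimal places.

Audio total: 320 + 128 = 448 kbps = 0.448 Mbps.
drone footage reel: 46.448 Mbps × 780 s × 1.02 = 36954.0 Mb
conference talk: 4.048 Mbps × 2640 s × 1.02 = 10900.5 Mb
time-lapse clip: 59.248 Mbps × 420 s × 1.02 = 25381.8 Mb
wedding highlight reel: 23.448 Mbps × 300 s × 1.02 = 7175.1 Mb
Total: 80411.4 Mb = 10051.4 MB.
= 10.05 GB.

10.05 GB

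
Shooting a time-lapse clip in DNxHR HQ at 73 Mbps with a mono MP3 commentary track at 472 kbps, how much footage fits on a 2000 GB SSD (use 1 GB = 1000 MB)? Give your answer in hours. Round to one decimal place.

60.5 hours

Audio: 472 kbps = 0.472 Mbps.
Total bitrate: 73 + 0.472 = 73.472 Mbps.
Capacity: 2000 GB = 16,000,000 Mb.
Recording time: 16,000,000 / 73.472 = 217,770 s ≈ 60.5 hours.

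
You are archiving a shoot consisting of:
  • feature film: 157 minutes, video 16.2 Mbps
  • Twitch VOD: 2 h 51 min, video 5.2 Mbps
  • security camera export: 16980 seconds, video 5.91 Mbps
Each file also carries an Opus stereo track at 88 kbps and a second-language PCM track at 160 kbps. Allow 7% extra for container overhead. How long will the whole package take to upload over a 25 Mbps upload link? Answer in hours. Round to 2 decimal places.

3.75 hours

Audio total: 88 + 160 = 248 kbps = 0.248 Mbps.
feature film: 16.448 Mbps × 9420 s × 1.07 = 165786.0 Mb
Twitch VOD: 5.448 Mbps × 10260 s × 1.07 = 59809.2 Mb
security camera export: 6.158 Mbps × 16980 s × 1.07 = 111882.2 Mb
Total: 337477.4 Mb = 42184.7 MB.
At 25 Mbps: 337477.4 / 25 = 13499 s ≈ 3.75 hours.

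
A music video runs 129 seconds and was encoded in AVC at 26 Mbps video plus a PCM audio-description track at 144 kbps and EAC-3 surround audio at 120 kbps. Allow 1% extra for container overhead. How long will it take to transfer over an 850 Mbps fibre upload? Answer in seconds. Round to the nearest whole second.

Audio total: 144 + 120 = 264 kbps = 0.264 Mbps.
Total bitrate: 26.264 Mbps.
File: 26.264 Mbps × 129 s = 3388.1 Mb.
With 1% container overhead: ×1.01. → 3421.9 Mb.
At 850 Mbps: 3421.9 / 850 = 4.0 s ≈ 4.03 seconds.

4 seconds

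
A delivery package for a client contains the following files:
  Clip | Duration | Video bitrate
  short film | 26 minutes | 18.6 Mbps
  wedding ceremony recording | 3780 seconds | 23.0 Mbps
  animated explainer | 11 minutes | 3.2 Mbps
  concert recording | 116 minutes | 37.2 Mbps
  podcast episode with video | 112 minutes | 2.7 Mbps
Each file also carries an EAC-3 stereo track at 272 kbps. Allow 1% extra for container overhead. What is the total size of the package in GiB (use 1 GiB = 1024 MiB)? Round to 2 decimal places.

Audio: 272 kbps = 0.272 Mbps.
short film: 18.872 Mbps × 1560 s × 1.01 = 29734.7 Mb
wedding ceremony recording: 23.272 Mbps × 3780 s × 1.01 = 88847.8 Mb
animated explainer: 3.472 Mbps × 660 s × 1.01 = 2314.4 Mb
concert recording: 37.472 Mbps × 6960 s × 1.01 = 263413.2 Mb
podcast episode with video: 2.972 Mbps × 6720 s × 1.01 = 20171.6 Mb
Total: 404481.7 Mb = 50560.2 MB.
= 47.09 GiB.

47.09 GiB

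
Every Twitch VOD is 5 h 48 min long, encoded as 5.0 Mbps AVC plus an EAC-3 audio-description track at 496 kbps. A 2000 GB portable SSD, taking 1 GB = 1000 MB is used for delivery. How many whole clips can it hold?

5 h 48 min = 348 min = 20880 s
Audio: 496 kbps = 0.496 Mbps.
Total bitrate: 5.496 Mbps.
Per item: 5.496 Mbps × 20880 s = 114,756 Mb = 14,345 MB.
Capacity: 2000 GB = 16,000,000 Mb; 139.43 items → 139 complete.

139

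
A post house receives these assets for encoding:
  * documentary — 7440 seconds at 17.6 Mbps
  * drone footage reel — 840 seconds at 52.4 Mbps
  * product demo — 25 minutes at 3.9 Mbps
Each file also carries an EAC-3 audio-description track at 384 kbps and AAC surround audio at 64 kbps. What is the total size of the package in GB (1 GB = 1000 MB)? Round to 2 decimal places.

Audio total: 384 + 64 = 448 kbps = 0.448 Mbps.
documentary: 18.048 Mbps × 7440 s = 134277.1 Mb
drone footage reel: 52.848 Mbps × 840 s = 44392.3 Mb
product demo: 4.348 Mbps × 1500 s = 6522.0 Mb
Total: 185191.4 Mb = 23148.9 MB.
= 23.15 GB.

23.15 GB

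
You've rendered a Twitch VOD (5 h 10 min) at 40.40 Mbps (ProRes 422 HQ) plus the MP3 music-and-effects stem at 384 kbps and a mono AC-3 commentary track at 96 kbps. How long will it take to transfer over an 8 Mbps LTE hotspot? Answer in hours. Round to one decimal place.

5 h 10 min = 310 min = 18600 s
Audio total: 384 + 96 = 480 kbps = 0.480 Mbps.
Total bitrate: 40.880 Mbps.
File: 40.880 Mbps × 18600 s = 760368.0 Mb.
At 8 Mbps: 760368.0 / 8 = 95046.0 s ≈ 26.4 hours.

26.4 hours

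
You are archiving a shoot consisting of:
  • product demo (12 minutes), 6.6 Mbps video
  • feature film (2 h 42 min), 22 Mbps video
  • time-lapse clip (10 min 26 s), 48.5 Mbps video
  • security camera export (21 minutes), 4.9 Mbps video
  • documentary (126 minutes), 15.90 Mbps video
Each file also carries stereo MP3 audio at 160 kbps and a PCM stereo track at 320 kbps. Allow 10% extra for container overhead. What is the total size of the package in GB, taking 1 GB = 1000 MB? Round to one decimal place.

52.9 GB

Audio total: 160 + 320 = 480 kbps = 0.480 Mbps.
product demo: 7.080 Mbps × 720 s × 1.10 = 5607.4 Mb
feature film: 22.480 Mbps × 9720 s × 1.10 = 240356.2 Mb
time-lapse clip: 48.980 Mbps × 626 s × 1.10 = 33727.6 Mb
security camera export: 5.380 Mbps × 1260 s × 1.10 = 7456.7 Mb
documentary: 16.380 Mbps × 7560 s × 1.10 = 136216.1 Mb
Total: 423363.9 Mb = 52920.5 MB.
= 52.92 GB.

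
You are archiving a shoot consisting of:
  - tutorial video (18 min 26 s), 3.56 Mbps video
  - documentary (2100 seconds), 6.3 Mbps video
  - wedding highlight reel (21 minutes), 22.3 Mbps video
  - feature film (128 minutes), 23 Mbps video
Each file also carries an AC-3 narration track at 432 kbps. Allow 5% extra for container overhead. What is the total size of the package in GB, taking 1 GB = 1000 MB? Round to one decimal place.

29.8 GB

Audio: 432 kbps = 0.432 Mbps.
tutorial video: 3.992 Mbps × 1106 s × 1.05 = 4635.9 Mb
documentary: 6.732 Mbps × 2100 s × 1.05 = 14844.1 Mb
wedding highlight reel: 22.732 Mbps × 1260 s × 1.05 = 30074.4 Mb
feature film: 23.432 Mbps × 7680 s × 1.05 = 188955.6 Mb
Total: 238510.1 Mb = 29813.8 MB.
= 29.81 GB.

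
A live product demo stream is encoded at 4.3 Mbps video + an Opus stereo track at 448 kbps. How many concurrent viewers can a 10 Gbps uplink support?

Audio: 448 kbps = 0.448 Mbps.
Per-viewer media rate: 4.748 Mbps.
10 Gbps = 10,000 Mbps; 10,000 / 4.748 = 2106.15 → 2106 viewers.

2106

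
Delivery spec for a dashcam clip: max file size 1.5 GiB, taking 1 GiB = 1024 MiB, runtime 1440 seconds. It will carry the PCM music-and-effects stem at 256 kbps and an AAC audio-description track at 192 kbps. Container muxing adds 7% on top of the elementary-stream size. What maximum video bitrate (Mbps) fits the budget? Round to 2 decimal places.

Budget: 1.5 GiB = 12884.9 Mb.
Stream payload after overhead: 12884.9 / 1.07 = 12042.0 Mb.
Total bitrate budget: 12042.0 Mb / 1440 s = 8.362 Mbps.
Audio total: 256 + 192 = 448 kbps = 0.448 Mbps.
Video: 8.362 − 0.448 = 7.914 Mbps.

7.91 Mbps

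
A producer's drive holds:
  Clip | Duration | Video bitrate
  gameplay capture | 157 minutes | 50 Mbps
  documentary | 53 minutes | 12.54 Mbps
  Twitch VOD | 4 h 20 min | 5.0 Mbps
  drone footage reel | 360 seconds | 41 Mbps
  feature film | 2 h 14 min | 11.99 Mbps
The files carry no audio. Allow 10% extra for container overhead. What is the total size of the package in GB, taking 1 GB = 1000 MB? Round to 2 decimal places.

96.26 GB

gameplay capture: 50.000 Mbps × 9420 s × 1.10 = 518100.0 Mb
documentary: 12.540 Mbps × 3180 s × 1.10 = 43864.9 Mb
Twitch VOD: 5.000 Mbps × 15600 s × 1.10 = 85800.0 Mb
drone footage reel: 41.000 Mbps × 360 s × 1.10 = 16236.0 Mb
feature film: 11.990 Mbps × 8040 s × 1.10 = 106039.6 Mb
Total: 770040.5 Mb = 96255.1 MB.
= 96.26 GB.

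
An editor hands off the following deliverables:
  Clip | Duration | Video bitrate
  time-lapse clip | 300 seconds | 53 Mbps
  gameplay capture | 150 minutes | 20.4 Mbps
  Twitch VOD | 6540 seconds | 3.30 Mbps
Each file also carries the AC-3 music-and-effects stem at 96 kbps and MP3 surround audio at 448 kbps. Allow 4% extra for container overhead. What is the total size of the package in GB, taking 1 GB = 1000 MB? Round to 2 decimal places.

29.86 GB

Audio total: 96 + 448 = 544 kbps = 0.544 Mbps.
time-lapse clip: 53.544 Mbps × 300 s × 1.04 = 16705.7 Mb
gameplay capture: 20.944 Mbps × 9000 s × 1.04 = 196035.8 Mb
Twitch VOD: 3.844 Mbps × 6540 s × 1.04 = 26145.4 Mb
Total: 238886.9 Mb = 29860.9 MB.
= 29.86 GB.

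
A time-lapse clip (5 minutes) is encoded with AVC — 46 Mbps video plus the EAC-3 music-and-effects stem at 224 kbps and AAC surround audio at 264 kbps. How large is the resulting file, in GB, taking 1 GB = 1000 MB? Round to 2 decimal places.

1.74 GB

5 min = 300 s
Audio total: 224 + 264 = 488 kbps = 0.488 Mbps.
Total bitrate: 46 + 0.488 = 46.488 Mbps.
Stream data: 46.488 Mbps × 300 s = 13946.4 Mb.
13,946 Mb ÷ 8 = 1,743 MB → 1.743 GB.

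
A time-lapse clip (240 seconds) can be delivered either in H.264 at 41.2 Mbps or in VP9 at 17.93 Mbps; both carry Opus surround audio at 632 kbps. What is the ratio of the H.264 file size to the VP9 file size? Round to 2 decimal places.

Audio: 632 kbps = 0.632 Mbps.
H.264: 41.832 Mbps × 240 s = 10039.7 Mb = 1.169 GiB.
VP9: 18.562 Mbps × 240 s = 4454.9 Mb = 0.519 GiB.
Ratio: 1.169 / 0.519 = 2.254.

2.25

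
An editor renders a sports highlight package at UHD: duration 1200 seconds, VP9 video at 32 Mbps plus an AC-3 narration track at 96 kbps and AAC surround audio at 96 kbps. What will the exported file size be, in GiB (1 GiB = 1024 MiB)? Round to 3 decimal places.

Audio total: 96 + 96 = 192 kbps = 0.192 Mbps.
Total bitrate: 32 + 0.192 = 32.192 Mbps.
Stream data: 32.192 Mbps × 1200 s = 38630.4 Mb.
38,630 Mb = 4,828,800,000 bytes ÷ 1,073,741,824 = 4.497 GiB.

4.497 GiB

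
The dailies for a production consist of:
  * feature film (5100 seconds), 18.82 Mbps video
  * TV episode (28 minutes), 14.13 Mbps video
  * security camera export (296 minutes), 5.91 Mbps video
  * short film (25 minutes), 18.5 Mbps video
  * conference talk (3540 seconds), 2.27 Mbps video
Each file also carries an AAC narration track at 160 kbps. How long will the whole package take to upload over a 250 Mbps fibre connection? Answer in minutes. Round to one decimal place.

17.7 minutes

Audio: 160 kbps = 0.160 Mbps.
feature film: 18.980 Mbps × 5100 s = 96798.0 Mb
TV episode: 14.290 Mbps × 1680 s = 24007.2 Mb
security camera export: 6.070 Mbps × 17760 s = 107803.2 Mb
short film: 18.660 Mbps × 1500 s = 27990.0 Mb
conference talk: 2.430 Mbps × 3540 s = 8602.2 Mb
Total: 265200.6 Mb = 33150.1 MB.
At 250 Mbps: 265200.6 / 250 = 1061 s ≈ 17.7 minutes.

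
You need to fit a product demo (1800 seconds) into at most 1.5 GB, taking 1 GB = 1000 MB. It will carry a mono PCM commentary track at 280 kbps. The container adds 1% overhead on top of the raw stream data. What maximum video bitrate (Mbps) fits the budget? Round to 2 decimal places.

Budget: 1.5 GB = 12000.0 Mb.
Stream payload after overhead: 12000.0 / 1.01 = 11881.2 Mb.
Total bitrate budget: 11881.2 Mb / 1800 s = 6.601 Mbps.
Audio: 280 kbps = 0.280 Mbps.
Video: 6.601 − 0.280 = 6.321 Mbps.

6.32 Mbps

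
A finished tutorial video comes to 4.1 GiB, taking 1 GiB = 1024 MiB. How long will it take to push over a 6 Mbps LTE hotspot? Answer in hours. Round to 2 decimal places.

File: 4.1 GiB = 35218.7 Mb.
At 6 Mbps: 35218.7 / 6 = 5869.8 s ≈ 1.63 hours.

1.63 hours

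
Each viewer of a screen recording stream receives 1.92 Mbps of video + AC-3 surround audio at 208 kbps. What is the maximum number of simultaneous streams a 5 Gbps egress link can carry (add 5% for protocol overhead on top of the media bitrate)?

2237

Audio: 208 kbps = 0.208 Mbps.
Per-viewer media rate: 2.128 Mbps.
On the wire with 5% overhead: 2.234 Mbps.
5 Gbps = 5,000 Mbps; 5,000 / 2.234 = 2237.74 → 2237 viewers.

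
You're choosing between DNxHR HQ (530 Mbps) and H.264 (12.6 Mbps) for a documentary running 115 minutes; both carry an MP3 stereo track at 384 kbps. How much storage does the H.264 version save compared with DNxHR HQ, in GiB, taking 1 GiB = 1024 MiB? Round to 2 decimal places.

115 min = 6900 s
Audio: 384 kbps = 0.384 Mbps.
DNxHR HQ: 530.384 Mbps × 6900 s = 3659649.6 Mb = 426.039 GiB.
H.264: 12.984 Mbps × 6900 s = 89589.6 Mb = 10.430 GiB.
Saving: 426.039 − 10.430 = 415.610 GiB.

415.61 GiB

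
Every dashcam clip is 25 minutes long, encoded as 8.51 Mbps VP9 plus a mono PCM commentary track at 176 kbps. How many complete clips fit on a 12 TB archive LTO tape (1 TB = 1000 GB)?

7368

25 min = 1500 s
Audio: 176 kbps = 0.176 Mbps.
Total bitrate: 8.686 Mbps.
Per item: 8.686 Mbps × 1500 s = 13,029 Mb = 1,629 MB.
Capacity: 12 TB = 96,000,000 Mb; 7368.18 items → 7368 complete.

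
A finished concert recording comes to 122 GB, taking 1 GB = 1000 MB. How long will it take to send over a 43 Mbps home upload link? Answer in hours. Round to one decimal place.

6.3 hours

File: 122 GB = 976000.0 Mb.
At 43 Mbps: 976000.0 / 43 = 22697.7 s ≈ 6.3 hours.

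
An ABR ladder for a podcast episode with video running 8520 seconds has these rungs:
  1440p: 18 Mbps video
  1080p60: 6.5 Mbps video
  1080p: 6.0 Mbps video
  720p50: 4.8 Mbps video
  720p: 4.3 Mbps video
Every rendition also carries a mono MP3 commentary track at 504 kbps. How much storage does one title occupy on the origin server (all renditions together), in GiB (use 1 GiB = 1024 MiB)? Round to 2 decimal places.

Audio: 504 kbps = 0.504 Mbps.
Sum of rendition bitrates: (18+0.504) + (6.5+0.504) + (6.0+0.504) + (4.8+0.504) + (4.3+0.504) = 42.120 Mbps.
× 8520 s = 358,862 Mb = 44,858 MB = 41.78 GiB.

41.78 GiB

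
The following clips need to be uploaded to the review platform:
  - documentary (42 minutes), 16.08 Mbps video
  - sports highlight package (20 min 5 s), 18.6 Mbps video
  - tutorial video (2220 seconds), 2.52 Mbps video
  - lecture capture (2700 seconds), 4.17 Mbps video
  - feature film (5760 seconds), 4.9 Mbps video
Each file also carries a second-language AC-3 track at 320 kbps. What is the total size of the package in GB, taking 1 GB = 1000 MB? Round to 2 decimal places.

Audio: 320 kbps = 0.320 Mbps.
documentary: 16.400 Mbps × 2520 s = 41328.0 Mb
sports highlight package: 18.920 Mbps × 1205 s = 22798.6 Mb
tutorial video: 2.840 Mbps × 2220 s = 6304.8 Mb
lecture capture: 4.490 Mbps × 2700 s = 12123.0 Mb
feature film: 5.220 Mbps × 5760 s = 30067.2 Mb
Total: 112621.6 Mb = 14077.7 MB.
= 14.08 GB.

14.08 GB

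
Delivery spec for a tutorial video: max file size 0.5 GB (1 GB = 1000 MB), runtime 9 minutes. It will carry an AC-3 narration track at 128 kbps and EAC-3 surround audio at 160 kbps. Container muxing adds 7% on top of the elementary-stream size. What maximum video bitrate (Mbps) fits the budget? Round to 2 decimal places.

6.63 Mbps

Budget: 0.5 GB = 4000.0 Mb.
Stream payload after overhead: 4000.0 / 1.07 = 3738.3 Mb.
9 min = 540 s
Total bitrate budget: 3738.3 Mb / 540 s = 6.923 Mbps.
Audio total: 128 + 160 = 288 kbps = 0.288 Mbps.
Video: 6.923 − 0.288 = 6.635 Mbps.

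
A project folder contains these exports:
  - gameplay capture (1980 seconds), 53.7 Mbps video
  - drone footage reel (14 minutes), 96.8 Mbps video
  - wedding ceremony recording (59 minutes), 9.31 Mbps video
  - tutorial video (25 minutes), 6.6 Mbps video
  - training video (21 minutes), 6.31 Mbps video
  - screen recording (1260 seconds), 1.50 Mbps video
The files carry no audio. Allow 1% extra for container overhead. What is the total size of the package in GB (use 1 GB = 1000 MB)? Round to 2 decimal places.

30.34 GB

gameplay capture: 53.700 Mbps × 1980 s × 1.01 = 107389.3 Mb
drone footage reel: 96.800 Mbps × 840 s × 1.01 = 82125.1 Mb
wedding ceremony recording: 9.310 Mbps × 3540 s × 1.01 = 33287.0 Mb
tutorial video: 6.600 Mbps × 1500 s × 1.01 = 9999.0 Mb
training video: 6.310 Mbps × 1260 s × 1.01 = 8030.1 Mb
screen recording: 1.500 Mbps × 1260 s × 1.01 = 1908.9 Mb
Total: 242739.4 Mb = 30342.4 MB.
= 30.34 GB.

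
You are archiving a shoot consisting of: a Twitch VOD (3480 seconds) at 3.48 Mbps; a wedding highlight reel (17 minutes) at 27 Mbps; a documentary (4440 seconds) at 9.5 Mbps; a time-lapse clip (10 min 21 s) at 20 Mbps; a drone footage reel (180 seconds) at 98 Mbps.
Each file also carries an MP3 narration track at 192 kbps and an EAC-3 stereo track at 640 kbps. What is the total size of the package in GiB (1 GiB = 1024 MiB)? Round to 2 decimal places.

13.97 GiB

Audio total: 192 + 640 = 832 kbps = 0.832 Mbps.
Twitch VOD: 4.312 Mbps × 3480 s = 15005.8 Mb
wedding highlight reel: 27.832 Mbps × 1020 s = 28388.6 Mb
documentary: 10.332 Mbps × 4440 s = 45874.1 Mb
time-lapse clip: 20.832 Mbps × 621 s = 12936.7 Mb
drone footage reel: 98.832 Mbps × 180 s = 17789.8 Mb
Total: 119994.9 Mb = 14999.4 MB.
= 13.97 GiB.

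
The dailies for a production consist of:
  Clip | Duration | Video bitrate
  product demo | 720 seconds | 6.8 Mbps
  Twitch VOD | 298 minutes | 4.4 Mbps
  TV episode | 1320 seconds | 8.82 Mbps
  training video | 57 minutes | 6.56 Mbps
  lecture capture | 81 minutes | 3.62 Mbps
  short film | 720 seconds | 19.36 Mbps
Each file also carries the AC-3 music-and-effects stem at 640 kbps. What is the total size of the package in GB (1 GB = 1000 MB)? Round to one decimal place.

21.0 GB

Audio: 640 kbps = 0.640 Mbps.
product demo: 7.440 Mbps × 720 s = 5356.8 Mb
Twitch VOD: 5.040 Mbps × 17880 s = 90115.2 Mb
TV episode: 9.460 Mbps × 1320 s = 12487.2 Mb
training video: 7.200 Mbps × 3420 s = 24624.0 Mb
lecture capture: 4.260 Mbps × 4860 s = 20703.6 Mb
short film: 20.000 Mbps × 720 s = 14400.0 Mb
Total: 167686.8 Mb = 20960.8 MB.
= 20.96 GB.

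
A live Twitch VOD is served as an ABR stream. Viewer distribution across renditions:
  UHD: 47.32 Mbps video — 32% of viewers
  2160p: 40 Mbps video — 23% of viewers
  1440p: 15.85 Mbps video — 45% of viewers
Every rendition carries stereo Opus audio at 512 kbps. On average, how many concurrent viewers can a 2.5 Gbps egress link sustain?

Audio: 512 kbps = 0.512 Mbps.
Average per-viewer bitrate: 0.32×47.832 + 0.23×40.512 + 0.45×16.362 = 31.987 Mbps.
2.5 Gbps = 2,500 Mbps; 2,500 / 31.987 = 78.16 → 78.

78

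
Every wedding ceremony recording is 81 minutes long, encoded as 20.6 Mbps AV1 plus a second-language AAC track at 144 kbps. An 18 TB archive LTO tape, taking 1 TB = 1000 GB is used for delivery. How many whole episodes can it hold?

81 min = 4860 s
Audio: 144 kbps = 0.144 Mbps.
Total bitrate: 20.744 Mbps.
Per item: 20.744 Mbps × 4860 s = 100,816 Mb = 12,602 MB.
Capacity: 18 TB = 144,000,000 Mb; 1428.35 items → 1428 complete.

1428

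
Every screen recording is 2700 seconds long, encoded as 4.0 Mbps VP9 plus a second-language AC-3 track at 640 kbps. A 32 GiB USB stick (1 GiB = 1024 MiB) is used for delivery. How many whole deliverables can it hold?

21

Audio: 640 kbps = 0.640 Mbps.
Total bitrate: 4.640 Mbps.
Per item: 4.640 Mbps × 2700 s = 12,528 Mb = 1,566 MB.
Capacity: 32 GiB = 274,878 Mb; 21.94 items → 21 complete.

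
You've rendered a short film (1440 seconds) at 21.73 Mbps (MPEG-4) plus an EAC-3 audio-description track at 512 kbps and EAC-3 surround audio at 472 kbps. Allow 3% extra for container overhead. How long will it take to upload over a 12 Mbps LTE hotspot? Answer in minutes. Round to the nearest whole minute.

47 minutes

Audio total: 512 + 472 = 984 kbps = 0.984 Mbps.
Total bitrate: 22.714 Mbps.
File: 22.714 Mbps × 1440 s = 32708.2 Mb.
With 3% container overhead: ×1.03. → 33689.4 Mb.
At 12 Mbps: 33689.4 / 12 = 2807.5 s ≈ 46.8 minutes.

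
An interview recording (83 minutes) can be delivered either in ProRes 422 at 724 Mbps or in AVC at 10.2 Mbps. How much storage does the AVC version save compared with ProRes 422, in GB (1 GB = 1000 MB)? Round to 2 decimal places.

83 min = 4980 s
ProRes 422: 724.000 Mbps × 4980 s = 3605520.0 Mb = 450.690 GB.
AVC: 10.200 Mbps × 4980 s = 50796.0 Mb = 6.349 GB.
Saving: 450.690 − 6.349 = 444.341 GB.

444.34 GB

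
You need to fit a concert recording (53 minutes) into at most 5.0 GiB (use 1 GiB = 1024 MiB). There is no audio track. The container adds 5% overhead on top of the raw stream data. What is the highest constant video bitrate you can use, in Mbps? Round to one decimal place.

12.9 Mbps

Budget: 5.0 GiB = 42949.7 Mb.
Stream payload after overhead: 42949.7 / 1.05 = 40904.5 Mb.
53 min = 3180 s
Total bitrate budget: 40904.5 Mb / 3180 s = 12.863 Mbps.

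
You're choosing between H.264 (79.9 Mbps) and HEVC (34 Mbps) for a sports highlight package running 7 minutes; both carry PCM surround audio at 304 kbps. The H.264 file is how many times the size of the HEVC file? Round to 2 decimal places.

2.34

7 min = 420 s
Audio: 304 kbps = 0.304 Mbps.
H.264: 80.204 Mbps × 420 s = 33685.7 Mb = 4.211 GB.
HEVC: 34.304 Mbps × 420 s = 14407.7 Mb = 1.801 GB.
Ratio: 4.211 / 1.801 = 2.338.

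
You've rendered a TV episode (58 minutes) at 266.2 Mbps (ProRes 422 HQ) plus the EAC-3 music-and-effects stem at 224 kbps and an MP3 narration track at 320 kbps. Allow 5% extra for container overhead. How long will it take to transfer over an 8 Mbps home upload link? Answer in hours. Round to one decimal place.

58 min = 3480 s
Audio total: 224 + 320 = 544 kbps = 0.544 Mbps.
Total bitrate: 266.744 Mbps.
File: 266.744 Mbps × 3480 s = 928269.1 Mb.
With 5% container overhead: ×1.05. → 974682.6 Mb.
At 8 Mbps: 974682.6 / 8 = 121835.3 s ≈ 33.8 hours.

33.8 hours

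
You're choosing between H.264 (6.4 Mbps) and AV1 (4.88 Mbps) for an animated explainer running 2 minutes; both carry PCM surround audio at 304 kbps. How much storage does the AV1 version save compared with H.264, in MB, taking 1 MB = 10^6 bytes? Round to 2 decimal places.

22.80 MB

2 min = 120 s
Audio: 304 kbps = 0.304 Mbps.
H.264: 6.704 Mbps × 120 s = 804.5 Mb = 100.560 MB.
AV1: 5.184 Mbps × 120 s = 622.1 Mb = 77.760 MB.
Saving: 100.560 − 77.760 = 22.800 MB.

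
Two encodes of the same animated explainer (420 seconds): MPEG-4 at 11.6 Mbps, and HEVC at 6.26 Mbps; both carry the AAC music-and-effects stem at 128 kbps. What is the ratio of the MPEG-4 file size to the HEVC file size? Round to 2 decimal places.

1.84

Audio: 128 kbps = 0.128 Mbps.
MPEG-4: 11.728 Mbps × 420 s = 4925.8 Mb = 0.573 GiB.
HEVC: 6.388 Mbps × 420 s = 2683.0 Mb = 0.312 GiB.
Ratio: 0.573 / 0.312 = 1.836.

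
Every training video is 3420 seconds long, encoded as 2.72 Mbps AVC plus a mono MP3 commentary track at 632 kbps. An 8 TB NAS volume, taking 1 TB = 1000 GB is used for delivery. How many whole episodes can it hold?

Audio: 632 kbps = 0.632 Mbps.
Total bitrate: 3.352 Mbps.
Per item: 3.352 Mbps × 3420 s = 11,464 Mb = 1,433 MB.
Capacity: 8 TB = 64,000,000 Mb; 5582.77 items → 5582 complete.

5582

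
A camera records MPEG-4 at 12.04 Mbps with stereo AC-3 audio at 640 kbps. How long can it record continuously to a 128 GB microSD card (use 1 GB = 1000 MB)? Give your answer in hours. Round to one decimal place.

Audio: 640 kbps = 0.640 Mbps.
Total bitrate: 12.04 + 0.640 = 12.680 Mbps.
Capacity: 128 GB = 1,024,000 Mb.
Recording time: 1,024,000 / 12.680 = 80,757 s ≈ 22.4 hours.

22.4 hours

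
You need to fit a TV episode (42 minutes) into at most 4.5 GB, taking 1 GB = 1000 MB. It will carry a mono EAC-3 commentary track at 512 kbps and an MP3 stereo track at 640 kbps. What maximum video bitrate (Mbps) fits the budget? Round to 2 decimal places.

13.13 Mbps

Budget: 4.5 GB = 36000.0 Mb.
42 min = 2520 s
Total bitrate budget: 36000.0 Mb / 2520 s = 14.286 Mbps.
Audio total: 512 + 640 = 1152 kbps = 1.152 Mbps.
Video: 14.286 − 1.152 = 13.134 Mbps.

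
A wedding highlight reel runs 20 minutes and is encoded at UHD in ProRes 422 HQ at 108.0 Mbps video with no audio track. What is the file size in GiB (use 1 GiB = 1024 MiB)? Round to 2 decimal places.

15.09 GiB

20 min = 1200 s
Total bitrate: 108.0 Mbps.
Stream data: 108.000 Mbps × 1200 s = 129600.0 Mb.
129,600 Mb = 16,200,000,000 bytes ÷ 1,073,741,824 = 15.09 GiB.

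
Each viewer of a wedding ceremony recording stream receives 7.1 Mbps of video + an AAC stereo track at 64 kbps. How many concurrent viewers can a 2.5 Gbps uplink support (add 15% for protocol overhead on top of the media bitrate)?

303

Audio: 64 kbps = 0.064 Mbps.
Per-viewer media rate: 7.164 Mbps.
On the wire with 15% overhead: 8.239 Mbps.
2.5 Gbps = 2,500 Mbps; 2,500 / 8.239 = 303.45 → 303 viewers.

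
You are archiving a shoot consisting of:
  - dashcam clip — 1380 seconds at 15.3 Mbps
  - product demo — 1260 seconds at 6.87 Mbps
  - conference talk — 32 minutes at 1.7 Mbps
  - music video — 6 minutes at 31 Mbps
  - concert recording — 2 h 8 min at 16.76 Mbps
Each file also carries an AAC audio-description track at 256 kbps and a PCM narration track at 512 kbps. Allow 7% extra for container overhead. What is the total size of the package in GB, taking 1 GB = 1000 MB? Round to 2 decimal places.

24.42 GB

Audio total: 256 + 512 = 768 kbps = 0.768 Mbps.
dashcam clip: 16.068 Mbps × 1380 s × 1.07 = 23726.0 Mb
product demo: 7.638 Mbps × 1260 s × 1.07 = 10297.6 Mb
conference talk: 2.468 Mbps × 1920 s × 1.07 = 5070.3 Mb
music video: 31.768 Mbps × 360 s × 1.07 = 12237.0 Mb
concert recording: 17.528 Mbps × 7680 s × 1.07 = 144038.1 Mb
Total: 195368.9 Mb = 24421.1 MB.
= 24.42 GB.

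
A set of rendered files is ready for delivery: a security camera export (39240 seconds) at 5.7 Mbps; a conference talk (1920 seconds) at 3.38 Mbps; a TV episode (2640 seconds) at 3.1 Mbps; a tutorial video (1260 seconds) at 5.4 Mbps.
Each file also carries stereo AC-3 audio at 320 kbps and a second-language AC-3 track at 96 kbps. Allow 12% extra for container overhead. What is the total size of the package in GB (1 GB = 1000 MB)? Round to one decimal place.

Audio total: 320 + 96 = 416 kbps = 0.416 Mbps.
security camera export: 6.116 Mbps × 39240 s × 1.12 = 268790.9 Mb
conference talk: 3.796 Mbps × 1920 s × 1.12 = 8162.9 Mb
TV episode: 3.516 Mbps × 2640 s × 1.12 = 10396.1 Mb
tutorial video: 5.816 Mbps × 1260 s × 1.12 = 8207.5 Mb
Total: 295557.4 Mb = 36944.7 MB.
= 36.94 GB.

36.9 GB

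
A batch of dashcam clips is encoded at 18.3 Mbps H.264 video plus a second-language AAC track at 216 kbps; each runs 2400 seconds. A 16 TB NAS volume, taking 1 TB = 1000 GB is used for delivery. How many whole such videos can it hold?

2880

Audio: 216 kbps = 0.216 Mbps.
Total bitrate: 18.516 Mbps.
Per item: 18.516 Mbps × 2400 s = 44,438 Mb = 5,555 MB.
Capacity: 16 TB = 128,000,000 Mb; 2880.39 items → 2880 complete.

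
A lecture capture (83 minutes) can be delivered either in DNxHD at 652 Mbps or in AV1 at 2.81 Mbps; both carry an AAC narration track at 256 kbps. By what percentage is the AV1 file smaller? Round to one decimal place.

99.5%

83 min = 4980 s
Audio: 256 kbps = 0.256 Mbps.
DNxHD: 652.256 Mbps × 4980 s = 3248234.9 Mb = 406.029 GB.
AV1: 3.066 Mbps × 4980 s = 15268.7 Mb = 1.909 GB.
Reduction: (1 − 1.909/406.029) × 100 = 99.53%.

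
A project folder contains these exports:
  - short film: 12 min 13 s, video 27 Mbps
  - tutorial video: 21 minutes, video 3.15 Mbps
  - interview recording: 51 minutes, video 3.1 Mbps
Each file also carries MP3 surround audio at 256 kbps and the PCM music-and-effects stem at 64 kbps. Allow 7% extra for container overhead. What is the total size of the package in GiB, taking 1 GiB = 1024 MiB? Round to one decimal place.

4.3 GiB

Audio total: 256 + 64 = 320 kbps = 0.320 Mbps.
short film: 27.320 Mbps × 733 s × 1.07 = 21427.3 Mb
tutorial video: 3.470 Mbps × 1260 s × 1.07 = 4678.3 Mb
interview recording: 3.420 Mbps × 3060 s × 1.07 = 11197.8 Mb
Total: 37303.4 Mb = 4662.9 MB.
= 4.343 GiB.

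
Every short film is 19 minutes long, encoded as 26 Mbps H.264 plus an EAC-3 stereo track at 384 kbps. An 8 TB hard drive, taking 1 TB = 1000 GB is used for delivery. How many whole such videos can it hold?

2127

19 min = 1140 s
Audio: 384 kbps = 0.384 Mbps.
Total bitrate: 26.384 Mbps.
Per item: 26.384 Mbps × 1140 s = 30,078 Mb = 3,760 MB.
Capacity: 8 TB = 64,000,000 Mb; 2127.82 items → 2127 complete.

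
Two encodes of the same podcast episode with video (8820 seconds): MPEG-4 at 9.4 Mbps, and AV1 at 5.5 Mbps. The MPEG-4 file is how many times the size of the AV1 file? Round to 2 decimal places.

1.71

MPEG-4: 9.400 Mbps × 8820 s = 82908.0 Mb = 10.364 GB.
AV1: 5.500 Mbps × 8820 s = 48510.0 Mb = 6.064 GB.
Ratio: 10.364 / 6.064 = 1.709.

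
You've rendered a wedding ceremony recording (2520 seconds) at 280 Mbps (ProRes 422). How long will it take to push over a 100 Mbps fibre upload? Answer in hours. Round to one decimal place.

File: 280.000 Mbps × 2520 s = 705600.0 Mb.
At 100 Mbps: 705600.0 / 100 = 7056.0 s ≈ 1.96 hours.

2.0 hours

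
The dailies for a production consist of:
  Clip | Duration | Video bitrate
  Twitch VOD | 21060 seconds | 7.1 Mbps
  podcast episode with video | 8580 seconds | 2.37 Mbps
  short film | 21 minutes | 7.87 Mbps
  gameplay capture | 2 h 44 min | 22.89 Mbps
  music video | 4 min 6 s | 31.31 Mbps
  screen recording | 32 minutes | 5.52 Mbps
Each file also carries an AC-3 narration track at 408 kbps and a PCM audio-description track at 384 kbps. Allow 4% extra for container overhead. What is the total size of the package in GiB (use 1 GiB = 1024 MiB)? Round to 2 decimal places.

Audio total: 408 + 384 = 792 kbps = 0.792 Mbps.
Twitch VOD: 7.892 Mbps × 21060 s × 1.04 = 172853.7 Mb
podcast episode with video: 3.162 Mbps × 8580 s × 1.04 = 28215.2 Mb
short film: 8.662 Mbps × 1260 s × 1.04 = 11350.7 Mb
gameplay capture: 23.682 Mbps × 9840 s × 1.04 = 242352.1 Mb
music video: 32.102 Mbps × 246 s × 1.04 = 8213.0 Mb
screen recording: 6.312 Mbps × 1920 s × 1.04 = 12603.8 Mb
Total: 475588.5 Mb = 59448.6 MB.
= 55.37 GiB.

55.37 GiB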